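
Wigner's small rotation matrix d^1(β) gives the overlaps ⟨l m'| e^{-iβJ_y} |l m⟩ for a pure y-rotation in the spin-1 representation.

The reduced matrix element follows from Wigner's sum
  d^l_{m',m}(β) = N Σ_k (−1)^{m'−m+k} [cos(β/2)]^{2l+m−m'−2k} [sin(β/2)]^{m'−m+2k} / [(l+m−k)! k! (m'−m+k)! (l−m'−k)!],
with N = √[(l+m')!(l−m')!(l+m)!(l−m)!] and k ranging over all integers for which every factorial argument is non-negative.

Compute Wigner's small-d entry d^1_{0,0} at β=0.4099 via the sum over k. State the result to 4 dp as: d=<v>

d^1_{0,0}(β=0.4099) via Wigner's sum:
With c≡cos(β/2)=0.979071 and s≡sin(β/2)=0.203518, N=[1·1·1·1]^{1/2}=1.000000
k: max(0,(0)−(0))=0 … min(1+(0),1−(0))=1
  k=0: (−1)^0·1.0000/(1)·0.9791^2·0.2035^0 = +0.958580
  k=1: (−1)^1·1.0000/(1)·0.9791^0·0.2035^2 = -0.041420
d^1_{0,0}(0.4099) = +0.958580 -0.041420 = +0.917161

d=0.9172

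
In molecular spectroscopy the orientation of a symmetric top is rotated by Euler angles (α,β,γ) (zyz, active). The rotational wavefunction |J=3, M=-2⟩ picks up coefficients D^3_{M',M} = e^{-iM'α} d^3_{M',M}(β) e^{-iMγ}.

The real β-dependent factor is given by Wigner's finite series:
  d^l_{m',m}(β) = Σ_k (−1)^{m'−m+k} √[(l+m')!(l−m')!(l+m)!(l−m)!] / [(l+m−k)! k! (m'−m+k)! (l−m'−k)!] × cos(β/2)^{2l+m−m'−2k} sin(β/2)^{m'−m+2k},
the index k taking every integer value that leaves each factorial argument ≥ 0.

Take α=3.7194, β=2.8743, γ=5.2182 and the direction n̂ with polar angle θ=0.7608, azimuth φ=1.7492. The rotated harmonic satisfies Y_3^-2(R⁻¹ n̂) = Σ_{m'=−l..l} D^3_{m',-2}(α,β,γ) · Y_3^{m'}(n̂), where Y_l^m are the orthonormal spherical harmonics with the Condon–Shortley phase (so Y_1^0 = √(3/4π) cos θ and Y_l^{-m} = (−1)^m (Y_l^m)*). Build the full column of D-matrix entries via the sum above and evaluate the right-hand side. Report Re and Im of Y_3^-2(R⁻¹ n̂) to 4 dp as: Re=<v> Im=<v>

Need the full column D^3_{m',-2} for m'=−3..3 at α=3.7194, β=2.8743, γ=5.2182.
cos(β/2)=0.133249, sin(β/2)=0.991083
d^3_{-3,-2}: single k=1 term ⇒ +0.000102;  D = -0.000094+0.000039i
d^3_{-2,-2}: k∈[0..1] ⇒ +0.000006 -0.001548 = -0.001543;  D = -0.000867+0.001276i
d^3_{-1,-2}: k∈[0..1] ⇒ -0.000132 +0.014566 = +0.014435;  D = -0.000269+0.014432i
d^3_{0,-2}: k∈[0..1] ⇒ +0.001696 -0.093827 = -0.092131;  D = +0.048874+0.078099i
d^3_{1,-2}: k∈[0..1] ⇒ -0.014566 +0.402914 = +0.388348;  D = +0.352375+0.163236i
d^3_{2,-2}: k∈[0..1] ⇒ +0.085652 -0.947674 = -0.862023;  D = +0.853102-0.123696i
d^3_{3,-2}: single k=0 term ⇒ -0.312096;  D = -0.234265+0.206213i
Y_3^{m'}(θ=0.7608,φ=1.7492) and Σ D·Y over m':
  (-0.0001+0.0000i)·(+0.0698+0.1176i)  (-0.0009+0.0013i)·(-0.3297+0.1229i)  (-0.0003+0.0144i)·(-0.0642-0.3559i)  (+0.0489+0.0781i)·(-0.1019+0.0000i)  (+0.3524+0.1632i)·(+0.0642-0.3559i)  (+0.8531-0.1237i)·(-0.3297-0.1229i)  (-0.2343+0.2062i)·(-0.0698+0.1176i)
Y_3^-2(R⁻¹ n̂) = -0.223422-0.230275i

Re=-0.2234 Im=-0.2303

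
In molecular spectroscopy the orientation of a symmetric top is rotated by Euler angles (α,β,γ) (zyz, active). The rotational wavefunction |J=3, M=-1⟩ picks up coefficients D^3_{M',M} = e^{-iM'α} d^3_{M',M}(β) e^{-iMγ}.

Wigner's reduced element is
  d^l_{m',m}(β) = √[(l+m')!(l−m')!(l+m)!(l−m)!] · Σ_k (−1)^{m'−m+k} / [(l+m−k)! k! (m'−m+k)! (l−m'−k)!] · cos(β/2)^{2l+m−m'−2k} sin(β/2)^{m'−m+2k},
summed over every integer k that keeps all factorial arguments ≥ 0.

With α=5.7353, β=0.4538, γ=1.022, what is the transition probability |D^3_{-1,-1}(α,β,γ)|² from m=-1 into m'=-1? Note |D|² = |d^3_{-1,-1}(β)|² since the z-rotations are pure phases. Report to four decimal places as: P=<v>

P=0.2554

D^3_{-1,-1}(5.7353,0.4538,1.022) = e^{-i·-1·5.7353}·d^3_{-1,-1}(0.4538)·e^{-i·-1·1.022}. Compute d first:
c=cos(0.4538/2)=0.974368, s=sin(0.4538/2)=0.224958; N=√[2·24·2·24]=48.000000
k: max(0,(-1)−(-1))=0 … min(3+(-1),3−(-1))=2
  k=0: (−1)^0·48.0000/(48)·0.9744^6·0.2250^0 = +0.855735
  k=1: (−1)^1·48.0000/(6)·0.9744^4·0.2250^2 = -0.364910
  k=2: (−1)^2·48.0000/(8)·0.9744^2·0.2250^4 = +0.014588
d^3_{-1,-1}(0.4538) = +0.855735 -0.364910 +0.014588 = +0.505413
|D^3_{-1,-1}|² = |d^3_{-1,-1}(β)|² = (+0.505413)² = 0.255442 (the z-rotation phases have unit modulus)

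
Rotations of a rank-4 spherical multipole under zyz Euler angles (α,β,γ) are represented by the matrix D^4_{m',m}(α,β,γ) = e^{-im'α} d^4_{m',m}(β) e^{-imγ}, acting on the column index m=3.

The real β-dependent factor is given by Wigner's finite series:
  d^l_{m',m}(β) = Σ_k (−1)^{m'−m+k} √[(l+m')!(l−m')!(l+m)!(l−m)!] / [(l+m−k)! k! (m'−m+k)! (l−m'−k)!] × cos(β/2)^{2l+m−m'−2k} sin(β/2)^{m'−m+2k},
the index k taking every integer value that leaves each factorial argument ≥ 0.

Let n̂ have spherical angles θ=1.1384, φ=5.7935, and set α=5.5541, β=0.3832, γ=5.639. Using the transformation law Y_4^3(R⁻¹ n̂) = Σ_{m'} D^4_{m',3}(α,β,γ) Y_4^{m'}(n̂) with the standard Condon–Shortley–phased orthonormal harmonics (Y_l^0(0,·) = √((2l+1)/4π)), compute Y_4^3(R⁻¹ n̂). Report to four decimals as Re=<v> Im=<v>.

Re=0.2921 Im=-0.0793

Need the full column D^4_{m',3} for m'=−4..4 at α=5.5541, β=0.3832, γ=5.639.
cos(β/2)=0.981701, sin(β/2)=0.190430
d^4_{-4,3}: single k=7 term ⇒ +0.000025;  D = +0.000014-0.000021i
d^4_{-3,3}: k∈[6..7] ⇒ +0.000322 -0.000002 = +0.000320;  D = +0.000310-0.000081i
d^4_{-2,3}: k∈[5..6] ⇒ +0.002659 -0.000033 = +0.002626;  D = +0.002336+0.001200i
d^4_{-1,3}: k∈[4..5] ⇒ +0.016158 -0.000365 = +0.015793;  D = +0.005672+0.014739i
d^4_{0,3}: k∈[3..4] ⇒ +0.074501 -0.002803 = +0.071698;  D = -0.025375+0.067058i
d^4_{1,3}: k∈[2..3] ⇒ +0.257641 -0.016158 = +0.241484;  D = -0.214200+0.111502i
d^4_{2,3}: k∈[1..2] ⇒ +0.626114 -0.070678 = +0.555435;  D = -0.538287-0.136951i
d^4_{3,3}: k∈[0..1] ⇒ +0.862647 -0.227218 = +0.635429;  D = -0.354887-0.527091i
d^4_{4,3}: single k=0 term ⇒ -0.473297;  D = -0.064408+0.468894i
Y_4^{m'}(θ=1.1384,φ=5.7935) and Σ D·Y over m':
  (+0.0000-0.0000i)·(-0.1138+0.2784i)  (+0.0003-0.0001i)·(+0.0399+0.3906i)  (+0.0023+0.0012i)·(+0.0352+0.0525i)  (+0.0057+0.0147i)·(-0.2813-0.1499i)  (-0.0254+0.0671i)·(-0.1258+0.0000i)  (-0.2142+0.1115i)·(+0.2813-0.1499i)  (-0.5383-0.1370i)·(+0.0352-0.0525i)  (-0.3549-0.5271i)·(-0.0399+0.3906i)  (-0.0644+0.4689i)·(-0.1138-0.2784i)
Y_4^3(R⁻¹ n̂) = +0.292075-0.079253i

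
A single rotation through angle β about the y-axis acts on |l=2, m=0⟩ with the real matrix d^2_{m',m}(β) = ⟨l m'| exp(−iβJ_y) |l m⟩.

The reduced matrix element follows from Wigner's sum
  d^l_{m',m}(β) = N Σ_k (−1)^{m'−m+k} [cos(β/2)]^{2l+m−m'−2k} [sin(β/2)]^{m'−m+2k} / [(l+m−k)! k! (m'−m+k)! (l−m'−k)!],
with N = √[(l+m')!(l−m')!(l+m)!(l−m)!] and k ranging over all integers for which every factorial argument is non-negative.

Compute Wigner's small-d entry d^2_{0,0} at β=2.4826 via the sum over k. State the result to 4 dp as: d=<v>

d=0.4376

d^2_{0,0}(β=2.4826) via Wigner's sum:
With c≡cos(β/2)=0.323566 and s≡sin(β/2)=0.946205, N=[2·2·2·2]^{1/2}=4.000000
k∈{0,1,2} keeps every argument non-negative
  k=0: (−1)^0·4.0000/(4)·0.3236^4·0.9462^0 = +0.010961
  k=1: (−1)^1·4.0000/(1)·0.3236^2·0.9462^2 = -0.374937
  k=2: (−1)^2·4.0000/(4)·0.3236^0·0.9462^4 = +0.801571
d^2_{0,0}(2.4826) = +0.010961 -0.374937 +0.801571 = +0.437595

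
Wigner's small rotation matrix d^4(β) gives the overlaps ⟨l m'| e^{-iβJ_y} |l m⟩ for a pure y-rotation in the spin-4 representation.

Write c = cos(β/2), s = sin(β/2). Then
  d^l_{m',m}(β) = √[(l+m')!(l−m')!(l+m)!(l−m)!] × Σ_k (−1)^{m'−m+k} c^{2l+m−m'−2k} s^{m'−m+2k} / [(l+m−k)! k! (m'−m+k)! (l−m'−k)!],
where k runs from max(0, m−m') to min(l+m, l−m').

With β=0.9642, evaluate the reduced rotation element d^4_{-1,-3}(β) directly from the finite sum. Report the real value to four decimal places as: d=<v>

d^4_{-1,-3}(β=0.9642) via Wigner's sum:
Half-angle: c=0.886023, s=0.463641. N=√(6·120·1·5040)=1904.940944
Admissible k: 0..1 (factorial args all ≥0)
  k=0: (−1)^2·1904.9409/(240)·0.8860^6·0.4636^2 = +0.825476
  k=1: (−1)^3·1904.9409/(144)·0.8860^4·0.4636^4 = -0.376727
d^4_{-1,-3}(0.9642) = +0.825476 -0.376727 = +0.448749

d=0.4487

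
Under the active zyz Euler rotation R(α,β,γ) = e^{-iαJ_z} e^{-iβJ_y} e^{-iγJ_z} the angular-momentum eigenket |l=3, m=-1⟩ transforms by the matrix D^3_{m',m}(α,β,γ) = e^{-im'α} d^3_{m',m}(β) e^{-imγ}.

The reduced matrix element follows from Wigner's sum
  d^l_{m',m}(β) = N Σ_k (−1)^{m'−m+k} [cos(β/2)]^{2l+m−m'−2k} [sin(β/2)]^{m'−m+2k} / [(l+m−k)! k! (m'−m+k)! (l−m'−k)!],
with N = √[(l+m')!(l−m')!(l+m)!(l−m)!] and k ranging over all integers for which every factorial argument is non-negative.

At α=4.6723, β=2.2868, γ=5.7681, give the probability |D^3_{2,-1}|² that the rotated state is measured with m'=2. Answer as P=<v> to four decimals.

Split into d^3_{2,-1}(β=2.2868) × two z-phases.
With c≡cos(β/2)=0.414503 and s≡sin(β/2)=0.910048, N=[120·1·2·24]^{1/2}=75.894664
k: max(0,(-1)−(2))=0 … min(3+(-1),3−(2))=1
  k=0: (−1)^3·75.8947/(12)·0.4145^3·0.9100^3 = -0.339473
  k=1: (−1)^4·75.8947/(24)·0.4145^1·0.9100^5 = +0.818180
d^3_{2,-1}(2.2868) = -0.339473 +0.818180 = +0.478707
|D^3_{2,-1}|² = |d^3_{2,-1}(β)|² = (+0.478707)² = 0.229161 (the z-rotation phases have unit modulus)

P=0.2292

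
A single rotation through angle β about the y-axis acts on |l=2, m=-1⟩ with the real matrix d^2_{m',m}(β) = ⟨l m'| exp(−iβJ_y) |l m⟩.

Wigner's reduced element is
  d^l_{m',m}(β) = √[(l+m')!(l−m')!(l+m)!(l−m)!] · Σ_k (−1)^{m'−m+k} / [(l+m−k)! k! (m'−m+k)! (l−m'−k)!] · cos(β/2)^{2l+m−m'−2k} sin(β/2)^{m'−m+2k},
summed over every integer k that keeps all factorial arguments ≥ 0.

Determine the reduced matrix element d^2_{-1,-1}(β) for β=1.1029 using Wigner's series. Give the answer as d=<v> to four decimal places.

d=-0.0711

d^2_{-1,-1}(β=1.1029) via Wigner's sum:
Half-angle: c=0.851766, s=0.523923. N=√(1·6·1·6)=6.000000
k∈{0,1} keeps every argument non-negative
  k=0: (−1)^0·6.0000/(6)·0.8518^4·0.5239^0 = +0.526357
  k=1: (−1)^1·6.0000/(2)·0.8518^2·0.5239^2 = -0.597443
d^2_{-1,-1}(1.1029) = +0.526357 -0.597443 = -0.071085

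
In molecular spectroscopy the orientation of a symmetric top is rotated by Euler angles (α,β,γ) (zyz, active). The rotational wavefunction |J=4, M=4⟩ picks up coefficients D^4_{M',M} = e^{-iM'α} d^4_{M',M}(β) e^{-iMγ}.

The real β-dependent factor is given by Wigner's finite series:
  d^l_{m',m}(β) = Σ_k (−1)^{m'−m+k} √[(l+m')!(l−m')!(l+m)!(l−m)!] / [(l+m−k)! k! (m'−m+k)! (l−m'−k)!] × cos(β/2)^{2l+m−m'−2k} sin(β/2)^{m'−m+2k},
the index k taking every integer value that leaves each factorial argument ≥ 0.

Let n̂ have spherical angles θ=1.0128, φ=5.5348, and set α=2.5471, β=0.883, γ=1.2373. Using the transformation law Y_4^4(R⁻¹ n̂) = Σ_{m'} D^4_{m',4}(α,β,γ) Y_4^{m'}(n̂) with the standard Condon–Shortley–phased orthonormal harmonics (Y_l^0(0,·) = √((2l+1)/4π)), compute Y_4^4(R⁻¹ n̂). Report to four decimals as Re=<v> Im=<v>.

Re=0.2552 Im=0.2550

Need the full column D^4_{m',4} for m'=−4..4 at α=2.5471, β=0.883, γ=1.2373.
cos(β/2)=0.904112, sin(β/2)=0.427296
d^4_{-4,4}: single k=8 term ⇒ +0.001111;  D = +0.000559-0.000961i
d^4_{-3,4}: single k=7 term ⇒ +0.006651;  D = -0.005990+0.002890i
d^4_{-2,4}: single k=6 term ⇒ +0.026327;  D = +0.026050+0.003804i
d^4_{-1,4}: single k=5 term ⇒ +0.078778;  D = -0.058202-0.053090i
d^4_{0,4}: single k=4 term ⇒ +0.186360;  D = +0.043721+0.181159i
d^4_{1,4}: single k=3 term ⇒ +0.352689;  D = +0.123478-0.330367i
d^4_{2,4}: single k=2 term ⇒ +0.527679;  D = -0.429888+0.306008i
d^4_{3,4}: single k=1 term ⇒ +0.596800;  D = +0.596626-0.014399i
d^4_{4,4}: single k=0 term ⇒ +0.446454;  D = -0.375783-0.241057i
Y_4^{m'}(θ=1.0128,φ=5.5348) and Σ D·Y over m':
  (+0.0006-0.0010i)·(-0.2267+0.0338i)  (-0.0060+0.0029i)·(-0.2526+0.3160i)  (+0.0261+0.0038i)·(+0.0171+0.2311i)  (-0.0582-0.0531i)·(-0.1616-0.1500i)  (+0.0437+0.1812i)·(-0.2814+0.0000i)  (+0.1235-0.3304i)·(+0.1616-0.1500i)  (-0.4299+0.3060i)·(+0.0171-0.2311i)  (+0.5966-0.0144i)·(+0.2526+0.3160i)  (-0.3758-0.2411i)·(-0.2267-0.0338i)
Y_4^4(R⁻¹ n̂) = +0.255248+0.254981i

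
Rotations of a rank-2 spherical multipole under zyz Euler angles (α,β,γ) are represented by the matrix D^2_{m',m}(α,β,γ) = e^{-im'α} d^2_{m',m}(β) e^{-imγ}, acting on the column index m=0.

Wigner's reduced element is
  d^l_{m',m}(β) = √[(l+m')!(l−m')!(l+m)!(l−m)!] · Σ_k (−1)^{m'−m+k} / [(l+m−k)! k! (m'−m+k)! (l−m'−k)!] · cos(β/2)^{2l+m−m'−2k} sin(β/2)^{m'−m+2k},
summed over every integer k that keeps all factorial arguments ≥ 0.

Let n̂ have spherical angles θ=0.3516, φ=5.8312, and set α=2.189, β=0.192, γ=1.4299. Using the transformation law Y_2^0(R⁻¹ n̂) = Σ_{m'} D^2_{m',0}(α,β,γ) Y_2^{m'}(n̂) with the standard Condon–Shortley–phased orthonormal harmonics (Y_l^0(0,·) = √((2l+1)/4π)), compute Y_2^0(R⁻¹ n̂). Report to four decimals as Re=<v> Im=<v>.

Need the full column D^2_{m',0} for m'=−2..2 at α=2.189, β=0.192, γ=1.4299.
cos(β/2)=0.995396, sin(β/2)=0.095853
d^2_{-2,0}: single k=2 term ⇒ +0.022298;  D = -0.007318-0.021063i
d^2_{-1,0}: k∈[1..2] ⇒ +0.231562 -0.002147 = +0.229414;  D = -0.132962+0.186955i
d^2_{0,0}: k∈[0..2] ⇒ +0.981709 -0.036413 +0.000084 = +0.945380;  D = +0.945380+0.000000i
d^2_{1,0}: k∈[0..1] ⇒ -0.231562 +0.002147 = -0.229414;  D = +0.132962+0.186955i
d^2_{2,0}: single k=0 term ⇒ +0.022298;  D = -0.007318+0.021063i
Y_2^{m'}(θ=0.3516,φ=5.8312) and Σ D·Y over m':
  (-0.0073-0.0211i)·(+0.0283+0.0360i)  (-0.1330+0.1870i)·(+0.2247+0.1091i)  (+0.9454+0.0000i)·(+0.5186+0.0000i)  (+0.1330+0.1870i)·(-0.2247+0.1091i)  (-0.0073+0.0211i)·(+0.0283-0.0360i)
Y_2^0(R⁻¹ n̂) = +0.390788+0.000000i

Re=0.3908 Im=0.0000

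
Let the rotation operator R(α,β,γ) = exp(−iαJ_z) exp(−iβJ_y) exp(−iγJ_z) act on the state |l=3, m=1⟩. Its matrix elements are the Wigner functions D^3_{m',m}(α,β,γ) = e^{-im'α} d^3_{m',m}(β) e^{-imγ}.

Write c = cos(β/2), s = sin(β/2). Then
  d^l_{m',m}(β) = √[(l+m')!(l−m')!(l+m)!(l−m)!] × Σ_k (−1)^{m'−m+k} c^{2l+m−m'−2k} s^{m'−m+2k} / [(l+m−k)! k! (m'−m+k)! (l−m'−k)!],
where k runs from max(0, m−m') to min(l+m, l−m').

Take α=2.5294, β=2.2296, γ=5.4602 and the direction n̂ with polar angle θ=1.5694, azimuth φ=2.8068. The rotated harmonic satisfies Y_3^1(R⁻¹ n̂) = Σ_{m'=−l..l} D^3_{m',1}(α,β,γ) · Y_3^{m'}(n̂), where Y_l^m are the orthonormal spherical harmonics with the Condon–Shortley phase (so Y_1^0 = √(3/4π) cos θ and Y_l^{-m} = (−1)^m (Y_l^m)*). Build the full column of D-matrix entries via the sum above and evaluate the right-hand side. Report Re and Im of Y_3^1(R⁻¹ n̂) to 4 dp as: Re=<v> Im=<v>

Need the full column D^3_{m',1} for m'=−3..3 at α=2.5294, β=2.2296, γ=5.4602.
cos(β/2)=0.440357, sin(β/2)=0.897823
d^3_{-3,1}: single k=4 term ⇒ +0.487998;  D = -0.258061+0.414182i
d^3_{-2,1}: k∈[3..4] ⇒ +0.390856 -0.812378 = -0.421522;  D = -0.388017+0.164692i
d^3_{-1,1}: k∈[2..4] ⇒ +0.181866 -1.008004 +0.523774 = -0.302364;  D = +0.295671+0.063265i
d^3_{0,1}: k∈[1..3] ⇒ +0.051500 -0.642242 +0.889915 = +0.299173;  D = +0.203448+0.219348i
d^3_{1,1}: k∈[0..2] ⇒ +0.007292 -0.242488 +0.756003 = +0.520806;  D = -0.070415-0.516024i
d^3_{2,1}: k∈[0..1] ⇒ -0.047013 +0.390856 = +0.343843;  D = -0.157734+0.305529i
d^3_{3,1}: single k=0 term ⇒ +0.117394;  D = +0.104018-0.054421i
Y_3^{m'}(θ=1.5694,φ=2.8068) and Σ D·Y over m':
  (-0.2581+0.4142i)·(-0.2239-0.3521i)  (-0.3880+0.1647i)·(+0.0011+0.0009i)  (+0.2957+0.0633i)·(+0.3052+0.1062i)  (+0.2034+0.2193i)·(-0.0016+0.0000i)  (-0.0704-0.5160i)·(-0.3052+0.1062i)  (-0.1577+0.3055i)·(+0.0011-0.0009i)  (+0.1040-0.0544i)·(+0.2239-0.3521i)
Y_3^1(R⁻¹ n̂) = +0.366739+0.150036i

Re=0.3667 Im=0.1500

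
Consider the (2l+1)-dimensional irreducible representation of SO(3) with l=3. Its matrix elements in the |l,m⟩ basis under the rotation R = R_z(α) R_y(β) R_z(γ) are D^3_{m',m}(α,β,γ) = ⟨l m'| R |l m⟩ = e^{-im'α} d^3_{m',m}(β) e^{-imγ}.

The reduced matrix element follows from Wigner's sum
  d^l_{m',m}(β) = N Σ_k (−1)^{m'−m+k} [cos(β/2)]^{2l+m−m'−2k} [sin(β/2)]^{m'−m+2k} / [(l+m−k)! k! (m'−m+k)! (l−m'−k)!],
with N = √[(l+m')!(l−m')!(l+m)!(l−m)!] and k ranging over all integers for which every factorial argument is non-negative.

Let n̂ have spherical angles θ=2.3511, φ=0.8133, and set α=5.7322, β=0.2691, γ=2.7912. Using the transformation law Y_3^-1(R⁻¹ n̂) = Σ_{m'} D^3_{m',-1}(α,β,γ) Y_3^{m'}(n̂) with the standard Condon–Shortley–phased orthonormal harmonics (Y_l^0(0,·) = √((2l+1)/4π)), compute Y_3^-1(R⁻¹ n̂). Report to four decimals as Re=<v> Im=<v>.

Need the full column D^3_{m',-1} for m'=−3..3 at α=5.7322, β=0.2691, γ=2.7912.
cos(β/2)=0.990962, sin(β/2)=0.134144
d^3_{-3,-1}: single k=2 term ⇒ +0.067208;  D = +0.028173+0.061018i
d^3_{-2,-1}: k∈[1..2] ⇒ +0.405375 -0.014857 = +0.390519;  D = -0.046142+0.387783i
d^3_{-1,-1}: k∈[0..2] ⇒ +0.946981 -0.138823 +0.001908 = +0.810066;  D = -0.502670+0.635240i
d^3_{0,-1}: k∈[0..2] ⇒ -0.444066 +0.024412 -0.000149 = -0.419803;  D = +0.394295-0.144105i
d^3_{1,-1}: k∈[0..2] ⇒ +0.104118 -0.002544 +0.000006 = +0.101580;  D = -0.099543-0.020240i
d^3_{2,-1}: k∈[0..1] ⇒ -0.014857 +0.000136 = -0.014720;  D = +0.010755+0.010051i
d^3_{3,-1}: single k=0 term ⇒ +0.001232;  D = -0.000326-0.001188i
Y_3^{m'}(θ=2.3511,φ=0.8133) and Σ D·Y over m':
  (+0.0282+0.0610i)·(-0.1144-0.0967i)  (-0.0461+0.3878i)·(+0.0203+0.3626i)  (-0.5027+0.6352i)·(+0.2327-0.2461i)  (+0.3943-0.1441i)·(+0.1380+0.0000i)  (-0.0995-0.0202i)·(-0.2327-0.2461i)  (+0.0108+0.0101i)·(+0.0203-0.3626i)  (-0.0003-0.0012i)·(+0.1144-0.0967i)
Y_3^-1(R⁻¹ n̂) = -0.023235+0.258460i

Re=-0.0232 Im=0.2585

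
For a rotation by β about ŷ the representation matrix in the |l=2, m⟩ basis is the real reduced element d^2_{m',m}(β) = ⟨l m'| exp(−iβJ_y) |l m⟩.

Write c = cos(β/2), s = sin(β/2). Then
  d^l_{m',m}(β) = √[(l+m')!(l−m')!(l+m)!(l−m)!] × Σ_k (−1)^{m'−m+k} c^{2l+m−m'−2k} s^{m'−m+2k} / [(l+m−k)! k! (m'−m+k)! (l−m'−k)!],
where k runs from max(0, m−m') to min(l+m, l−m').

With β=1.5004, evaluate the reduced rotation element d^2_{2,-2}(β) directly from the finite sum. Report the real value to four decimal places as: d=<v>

d=0.2161

d^2_{2,-2}(β=1.5004) via Wigner's sum:
c=cos(1.5004/2)=0.731553, s=sin(1.5004/2)=0.681785; N=√[24·1·1·24]=24.000000
The bounds max(0,m−m')=0 and min(l+m,l−m')=0 give 1 term
  k=0: (−1)^4·24.0000/(24)·0.7316^0·0.6818^4 = +0.216068
d^2_{2,-2}(1.5004) = +0.216068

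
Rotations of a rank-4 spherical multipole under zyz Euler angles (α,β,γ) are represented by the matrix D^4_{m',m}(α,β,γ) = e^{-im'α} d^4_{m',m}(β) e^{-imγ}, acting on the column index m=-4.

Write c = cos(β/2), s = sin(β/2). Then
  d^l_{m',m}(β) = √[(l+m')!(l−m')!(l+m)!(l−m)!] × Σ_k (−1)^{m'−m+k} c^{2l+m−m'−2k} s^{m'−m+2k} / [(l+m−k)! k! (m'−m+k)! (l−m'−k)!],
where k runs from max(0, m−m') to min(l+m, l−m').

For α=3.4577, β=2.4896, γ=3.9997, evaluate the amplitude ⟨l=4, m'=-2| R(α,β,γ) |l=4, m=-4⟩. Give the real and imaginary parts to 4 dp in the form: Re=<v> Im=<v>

Re=-0.0031 Im=-0.0041

Split into d^4_{-2,-4}(β=2.4896) × two z-phases.
With c≡cos(β/2)=0.320253 and s≡sin(β/2)=0.947332, N=[2·720·1·40320]^{1/2}=7619.763776
The bounds max(0,m−m')=0 and min(l+m,l−m')=0 give 1 term
  k=0: (−1)^2·7619.7638/(1440)·0.3203^6·0.9473^2 = +0.005123
d^4_{-2,-4}(2.4896) = +0.005123
Attach z-rotation phases: D = e^{-i(-2)(3.4577)}·(+0.005123)·e^{-i(-4)(3.9997)} = -0.003091-0.004085i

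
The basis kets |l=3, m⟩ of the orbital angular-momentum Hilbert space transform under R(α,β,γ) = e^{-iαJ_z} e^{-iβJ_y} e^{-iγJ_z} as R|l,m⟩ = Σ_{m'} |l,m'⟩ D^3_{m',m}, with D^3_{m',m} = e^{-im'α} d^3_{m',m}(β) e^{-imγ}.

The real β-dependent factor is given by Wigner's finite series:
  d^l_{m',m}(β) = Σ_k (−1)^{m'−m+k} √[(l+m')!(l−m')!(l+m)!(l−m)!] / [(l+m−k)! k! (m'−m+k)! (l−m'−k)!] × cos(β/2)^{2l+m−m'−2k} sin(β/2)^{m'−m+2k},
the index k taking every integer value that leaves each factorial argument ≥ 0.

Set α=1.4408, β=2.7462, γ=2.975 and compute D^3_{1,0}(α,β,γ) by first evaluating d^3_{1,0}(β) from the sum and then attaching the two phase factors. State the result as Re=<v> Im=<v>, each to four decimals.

Split into d^3_{1,0}(β=2.7462) × two z-phases.
c=cos(2.7462/2)=0.196411, s=sin(2.7462/2)=0.980522; N=√[24·2·6·6]=41.569219
The bounds max(0,m−m')=0 and min(l+m,l−m')=2 give 3 terms
  k=0: (−1)^1·41.5692/(12)·0.1964^5·0.9805^1 = -0.000993
  k=1: (−1)^2·41.5692/(4)·0.1964^3·0.9805^3 = +0.074230
  k=2: (−1)^3·41.5692/(12)·0.1964^1·0.9805^5 = -0.616655
d^3_{1,0}(2.7462) = -0.000993 +0.074230 -0.616655 = -0.543418
Attach z-rotation phases: D = e^{-i(1)(1.4408)}·(-0.543418)·e^{-i(0)(2.975)} = -0.070444+0.538833i

Re=-0.0704 Im=0.5388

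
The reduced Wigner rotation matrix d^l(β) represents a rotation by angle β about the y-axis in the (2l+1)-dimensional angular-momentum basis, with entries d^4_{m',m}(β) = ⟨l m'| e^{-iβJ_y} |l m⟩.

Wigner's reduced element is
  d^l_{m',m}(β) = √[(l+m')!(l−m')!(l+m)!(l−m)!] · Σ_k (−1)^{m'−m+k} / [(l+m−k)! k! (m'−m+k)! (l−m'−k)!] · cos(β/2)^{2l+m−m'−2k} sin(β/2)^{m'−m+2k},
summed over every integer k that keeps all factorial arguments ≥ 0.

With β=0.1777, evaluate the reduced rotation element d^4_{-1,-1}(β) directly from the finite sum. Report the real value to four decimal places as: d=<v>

d=0.8554

d^4_{-1,-1}(β=0.1777) via Wigner's sum:
Half-angle: c=0.996055, s=0.088733. N=√(6·120·6·120)=720.000000
The bounds max(0,m−m')=0 and min(l+m,l−m')=3 give 4 terms
  k=0: (−1)^0·720.0000/(720)·0.9961^8·0.0887^0 = +0.968876
  k=1: (−1)^1·720.0000/(48)·0.9961^6·0.0887^2 = -0.115336
  k=2: (−1)^2·720.0000/(24)·0.9961^4·0.0887^4 = +0.001831
  k=3: (−1)^3·720.0000/(72)·0.9961^2·0.0887^6 = -0.000005
d^4_{-1,-1}(0.1777) = +0.968876 -0.115336 +0.001831 -0.000005 = +0.855366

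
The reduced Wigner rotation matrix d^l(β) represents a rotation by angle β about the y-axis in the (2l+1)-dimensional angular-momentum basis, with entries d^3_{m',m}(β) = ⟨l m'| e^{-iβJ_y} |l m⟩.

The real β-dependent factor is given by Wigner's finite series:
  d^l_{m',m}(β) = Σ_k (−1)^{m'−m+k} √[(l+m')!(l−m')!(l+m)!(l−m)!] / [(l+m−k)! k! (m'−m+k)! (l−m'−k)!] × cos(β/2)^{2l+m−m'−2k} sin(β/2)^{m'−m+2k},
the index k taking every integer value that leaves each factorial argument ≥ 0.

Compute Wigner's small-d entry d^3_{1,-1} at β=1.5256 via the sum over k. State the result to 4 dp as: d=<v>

d=-0.0618

d^3_{1,-1}(β=1.5256) via Wigner's sum:
With c≡cos(β/2)=0.722904 and s≡sin(β/2)=0.690948, N=[24·2·2·24]^{1/2}=48.000000
The bounds max(0,m−m')=0 and min(l+m,l−m')=2 give 3 terms
  k=0: (−1)^2·48.0000/(8)·0.7229^4·0.6909^2 = +0.782286
  k=1: (−1)^3·48.0000/(6)·0.7229^2·0.6909^4 = -0.952870
  k=2: (−1)^4·48.0000/(48)·0.7229^0·0.6909^6 = +0.108811
d^3_{1,-1}(1.5256) = +0.782286 -0.952870 +0.108811 = -0.061773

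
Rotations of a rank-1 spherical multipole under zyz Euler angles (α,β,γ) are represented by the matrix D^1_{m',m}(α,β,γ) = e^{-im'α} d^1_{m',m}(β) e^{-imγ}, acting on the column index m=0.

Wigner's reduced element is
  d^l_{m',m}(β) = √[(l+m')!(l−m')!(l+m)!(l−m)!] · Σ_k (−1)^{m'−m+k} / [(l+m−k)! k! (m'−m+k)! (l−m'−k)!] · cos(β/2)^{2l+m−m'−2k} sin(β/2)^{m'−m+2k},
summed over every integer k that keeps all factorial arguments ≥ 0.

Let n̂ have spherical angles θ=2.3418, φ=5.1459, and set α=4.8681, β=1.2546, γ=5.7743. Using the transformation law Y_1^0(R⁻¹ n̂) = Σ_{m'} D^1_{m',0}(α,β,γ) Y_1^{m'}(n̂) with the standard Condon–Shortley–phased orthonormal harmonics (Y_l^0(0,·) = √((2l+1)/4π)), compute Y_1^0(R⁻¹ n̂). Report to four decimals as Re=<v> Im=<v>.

Need the full column D^1_{m',0} for m'=−1..1 at α=4.8681, β=1.2546, γ=5.7743.
cos(β/2)=0.809615, sin(β/2)=0.586961
d^1_{-1,0}: single k=1 term ⇒ +0.672052;  D = +0.104224-0.663921i
d^1_{0,0}: k∈[0..1] ⇒ +0.655477 -0.344523 = +0.310954;  D = +0.310954+0.000000i
d^1_{1,0}: single k=0 term ⇒ -0.672052;  D = -0.104224-0.663921i
Y_1^{m'}(θ=2.3418,φ=5.1459) and Σ D·Y over m':
  (+0.1042-0.6639i)·(+0.1041+0.2249i)  (+0.3110+0.0000i)·(-0.3405+0.0000i)  (-0.1042-0.6639i)·(-0.1041+0.2249i)
Y_1^0(R⁻¹ n̂) = +0.214414+0.000000i

Re=0.2144 Im=0.0000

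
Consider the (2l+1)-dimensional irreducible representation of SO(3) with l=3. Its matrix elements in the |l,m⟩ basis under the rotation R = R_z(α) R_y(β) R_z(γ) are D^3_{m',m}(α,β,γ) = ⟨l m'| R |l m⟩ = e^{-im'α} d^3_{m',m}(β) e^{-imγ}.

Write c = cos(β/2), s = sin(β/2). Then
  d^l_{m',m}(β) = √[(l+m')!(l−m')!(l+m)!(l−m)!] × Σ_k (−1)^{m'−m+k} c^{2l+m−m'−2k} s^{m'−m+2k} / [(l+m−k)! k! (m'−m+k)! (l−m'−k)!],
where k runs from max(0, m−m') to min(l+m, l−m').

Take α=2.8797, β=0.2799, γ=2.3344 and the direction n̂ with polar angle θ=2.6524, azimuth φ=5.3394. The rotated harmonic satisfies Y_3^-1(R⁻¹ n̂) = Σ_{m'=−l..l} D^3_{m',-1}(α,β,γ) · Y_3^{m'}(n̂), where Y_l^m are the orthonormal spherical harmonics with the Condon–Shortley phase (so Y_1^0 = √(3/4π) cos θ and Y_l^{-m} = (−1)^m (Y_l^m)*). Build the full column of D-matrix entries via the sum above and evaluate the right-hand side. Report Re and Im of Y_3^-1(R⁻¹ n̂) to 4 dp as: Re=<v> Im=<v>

Need the full column D^3_{m',-1} for m'=−3..3 at α=2.8797, β=0.2799, γ=2.3344.
cos(β/2)=0.990223, sin(β/2)=0.139494
d^3_{-3,-1}: single k=2 term ⇒ +0.072458;  D = -0.001599-0.072440i
d^3_{-2,-1}: k∈[1..2] ⇒ +0.419971 -0.016668 = +0.403303;  D = -0.095795+0.391761i
d^3_{-1,-1}: k∈[0..2] ⇒ +0.942753 -0.149669 +0.002228 = +0.795312;  D = +0.382487-0.697299i
d^3_{0,-1}: k∈[0..2] ⇒ -0.460055 +0.027389 -0.000181 = -0.432847;  D = +0.299327-0.312667i
d^3_{1,-1}: k∈[0..2] ⇒ +0.112251 -0.002970 +0.000007 = +0.109289;  D = +0.093439-0.056685i
d^3_{2,-1}: k∈[0..1] ⇒ -0.016668 +0.000165 = -0.016503;  D = +0.015845-0.004615i
d^3_{3,-1}: single k=0 term ⇒ +0.001438;  D = +0.001438-0.000031i
Y_3^{m'}(θ=2.6524,φ=5.3394) and Σ D·Y over m':
  (-0.0016-0.0724i)·(-0.0412+0.0132i)  (-0.0958+0.3918i)·(+0.0621-0.1893i)  (+0.3825-0.6973i)·(+0.2580+0.3561i)  (+0.2993-0.3127i)·(-0.2951+0.0000i)  (+0.0934-0.0567i)·(-0.2580+0.3561i)  (+0.0158-0.0046i)·(+0.0621+0.1893i)  (+0.0014-0.0000i)·(+0.0412+0.0132i)
Y_3^-1(R⁻¹ n̂) = +0.325923+0.144605i

Re=0.3259 Im=0.1446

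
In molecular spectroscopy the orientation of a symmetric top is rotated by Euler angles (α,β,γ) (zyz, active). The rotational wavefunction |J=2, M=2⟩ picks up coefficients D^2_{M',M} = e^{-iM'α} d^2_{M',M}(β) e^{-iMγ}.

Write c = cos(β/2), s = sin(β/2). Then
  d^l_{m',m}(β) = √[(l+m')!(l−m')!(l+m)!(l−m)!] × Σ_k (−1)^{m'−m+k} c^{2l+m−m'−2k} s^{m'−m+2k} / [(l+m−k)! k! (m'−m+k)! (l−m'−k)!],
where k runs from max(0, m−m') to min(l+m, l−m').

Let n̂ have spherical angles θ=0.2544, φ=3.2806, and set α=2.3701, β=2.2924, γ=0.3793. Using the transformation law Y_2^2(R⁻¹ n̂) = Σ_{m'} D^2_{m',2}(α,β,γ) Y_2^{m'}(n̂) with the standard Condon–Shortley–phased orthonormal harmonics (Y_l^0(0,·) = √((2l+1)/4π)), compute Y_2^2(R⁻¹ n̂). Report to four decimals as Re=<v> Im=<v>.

Need the full column D^2_{m',2} for m'=−2..2 at α=2.3701, β=2.2924, γ=0.3793.
cos(β/2)=0.411953, sin(β/2)=0.911205
d^2_{-2,2}: single k=4 term ⇒ +0.689389;  D = -0.460138-0.513352i
d^2_{-1,2}: single k=3 term ⇒ +0.623342;  D = -0.025365+0.622825i
d^2_{0,2}: single k=2 term ⇒ +0.345146;  D = +0.250507-0.237428i
d^2_{1,2}: single k=1 term ⇒ +0.127406;  D = -0.127395-0.001643i
d^2_{2,2}: single k=0 term ⇒ +0.028800;  D = +0.020385+0.020344i
Y_2^{m'}(θ=0.2544,φ=3.2806) and Σ D·Y over m':
  (-0.4601-0.5134i)·(+0.0235-0.0067i)  (-0.0254+0.6228i)·(-0.1864+0.0261i)  (+0.2505-0.2374i)·(+0.5709+0.0000i)  (-0.1274-0.0016i)·(+0.1864+0.0261i)  (+0.0204+0.0203i)·(+0.0235+0.0067i)
Y_2^2(R⁻¹ n̂) = +0.093866-0.264262i

Re=0.0939 Im=-0.2643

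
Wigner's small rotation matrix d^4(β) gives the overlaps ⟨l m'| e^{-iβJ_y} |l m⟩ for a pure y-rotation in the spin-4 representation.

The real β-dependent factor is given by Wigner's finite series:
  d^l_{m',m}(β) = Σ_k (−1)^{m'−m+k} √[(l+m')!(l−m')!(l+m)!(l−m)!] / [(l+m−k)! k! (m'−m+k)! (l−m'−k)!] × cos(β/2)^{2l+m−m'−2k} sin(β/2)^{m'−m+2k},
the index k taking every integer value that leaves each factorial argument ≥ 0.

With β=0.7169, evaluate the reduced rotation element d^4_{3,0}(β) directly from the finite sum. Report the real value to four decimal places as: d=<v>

d=-0.3163

d^4_{3,0}(β=0.7169) via Wigner's sum:
With c≡cos(β/2)=0.936442 and s≡sin(β/2)=0.350823, N=[5040·1·24·24]^{1/2}=1703.830978
Admissible k: 0..1 (factorial args all ≥0)
  k=0: (−1)^3·1703.8310/(144)·0.9364^5·0.3508^3 = -0.367902
  k=1: (−1)^4·1703.8310/(144)·0.9364^3·0.3508^5 = +0.051635
d^4_{3,0}(0.7169) = -0.367902 +0.051635 = -0.316267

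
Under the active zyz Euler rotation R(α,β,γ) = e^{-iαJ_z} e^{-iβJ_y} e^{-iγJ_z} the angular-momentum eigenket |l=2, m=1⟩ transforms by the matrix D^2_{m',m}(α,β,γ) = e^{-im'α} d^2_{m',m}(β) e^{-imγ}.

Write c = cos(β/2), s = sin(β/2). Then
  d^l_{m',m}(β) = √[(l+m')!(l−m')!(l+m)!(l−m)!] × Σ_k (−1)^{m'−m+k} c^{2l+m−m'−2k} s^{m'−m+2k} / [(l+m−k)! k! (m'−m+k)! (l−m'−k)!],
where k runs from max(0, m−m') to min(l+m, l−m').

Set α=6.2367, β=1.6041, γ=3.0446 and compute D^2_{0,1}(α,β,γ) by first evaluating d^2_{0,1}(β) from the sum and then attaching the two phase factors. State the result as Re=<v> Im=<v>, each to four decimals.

Split into d^2_{0,1}(β=1.6041) × two z-phases.
Half-angle: c=0.695235, s=0.718783. N=√(2·2·6·1)=4.898979
k: max(0,(1)−(0))=1 … min(2+(1),2−(0))=2
  k=1: (−1)^0·4.8990/(2)·0.6952^3·0.7188^1 = +0.591654
  k=2: (−1)^1·4.8990/(2)·0.6952^1·0.7188^3 = -0.632412
d^2_{0,1}(1.6041) = +0.591654 -0.632412 = -0.040758
Attach z-rotation phases: D = e^{-i(0)(6.2367)}·(-0.040758)·e^{-i(1)(3.0446)} = +0.040567+0.003947i

Re=0.0406 Im=0.0039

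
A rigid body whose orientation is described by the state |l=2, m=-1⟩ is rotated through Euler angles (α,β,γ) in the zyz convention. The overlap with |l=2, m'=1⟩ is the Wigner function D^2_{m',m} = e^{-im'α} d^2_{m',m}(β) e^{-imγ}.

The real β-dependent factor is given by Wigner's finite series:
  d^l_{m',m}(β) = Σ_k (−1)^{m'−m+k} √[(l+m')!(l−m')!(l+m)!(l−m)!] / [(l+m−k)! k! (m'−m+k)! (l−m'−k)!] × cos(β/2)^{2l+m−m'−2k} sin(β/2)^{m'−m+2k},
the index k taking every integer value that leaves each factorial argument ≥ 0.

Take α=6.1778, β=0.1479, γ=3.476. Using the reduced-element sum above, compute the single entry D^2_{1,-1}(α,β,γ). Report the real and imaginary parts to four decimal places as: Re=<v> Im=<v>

Re=-0.0147 Im=-0.0069

Split into d^2_{1,-1}(β=0.1479) × two z-phases.
Half-angle: c=0.997267, s=0.073883. N=√(6·1·1·6)=6.000000
Admissible k: 0..1 (factorial args all ≥0)
  k=0: (−1)^2·6.0000/(2)·0.9973^2·0.0739^2 = +0.016287
  k=1: (−1)^3·6.0000/(6)·0.9973^0·0.0739^4 = -0.000030
d^2_{1,-1}(0.1479) = +0.016287 -0.000030 = +0.016257
Attach z-rotation phases: D = e^{-i(1)(6.1778)}·(+0.016257)·e^{-i(-1)(3.476)} = -0.014710-0.006921i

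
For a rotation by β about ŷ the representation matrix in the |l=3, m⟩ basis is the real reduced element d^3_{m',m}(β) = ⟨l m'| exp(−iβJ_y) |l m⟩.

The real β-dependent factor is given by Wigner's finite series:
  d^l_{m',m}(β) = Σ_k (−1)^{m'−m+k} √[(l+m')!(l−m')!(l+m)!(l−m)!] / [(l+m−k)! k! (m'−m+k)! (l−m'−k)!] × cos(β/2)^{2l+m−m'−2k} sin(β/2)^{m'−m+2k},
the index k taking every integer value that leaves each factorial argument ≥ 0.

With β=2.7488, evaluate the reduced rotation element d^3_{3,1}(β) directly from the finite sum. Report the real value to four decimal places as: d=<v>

d=0.0054

d^3_{3,1}(β=2.7488) via Wigner's sum:
c=cos(2.7488/2)=0.195136, s=sin(2.7488/2)=0.980776; N=√[720·1·24·2]=185.903201
Admissible k: 0..0 (factorial args all ≥0)
  k=0: (−1)^2·185.9032/(48)·0.1951^4·0.9808^2 = +0.005402
d^3_{3,1}(2.7488) = +0.005402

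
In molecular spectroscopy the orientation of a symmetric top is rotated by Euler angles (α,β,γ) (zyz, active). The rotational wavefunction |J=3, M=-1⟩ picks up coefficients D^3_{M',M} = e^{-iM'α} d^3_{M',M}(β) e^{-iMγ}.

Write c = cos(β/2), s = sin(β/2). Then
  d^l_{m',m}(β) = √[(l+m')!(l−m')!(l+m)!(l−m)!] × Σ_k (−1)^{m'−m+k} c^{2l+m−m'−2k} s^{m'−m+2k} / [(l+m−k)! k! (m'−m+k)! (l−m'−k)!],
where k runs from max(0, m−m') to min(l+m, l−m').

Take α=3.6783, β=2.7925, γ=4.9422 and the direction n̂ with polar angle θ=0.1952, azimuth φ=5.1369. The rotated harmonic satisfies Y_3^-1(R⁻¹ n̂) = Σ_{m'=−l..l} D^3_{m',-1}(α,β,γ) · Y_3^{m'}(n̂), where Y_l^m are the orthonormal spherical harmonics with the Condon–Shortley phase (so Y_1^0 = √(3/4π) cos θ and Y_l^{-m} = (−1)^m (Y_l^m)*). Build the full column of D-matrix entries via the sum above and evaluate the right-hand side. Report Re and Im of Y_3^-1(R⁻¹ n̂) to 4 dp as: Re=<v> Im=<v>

Need the full column D^3_{m',-1} for m'=−3..3 at α=3.6783, β=2.7925, γ=4.9422.
cos(β/2)=0.173661, sin(β/2)=0.984805
d^3_{-3,-1}: single k=2 term ⇒ +0.003416;  D = -0.003293-0.000908i
d^3_{-2,-1}: k∈[1..2] ⇒ +0.000492 -0.031637 = -0.031145;  D = -0.030037+0.008234i
d^3_{-1,-1}: k∈[0..2] ⇒ +0.000027 -0.007057 +0.170200 = +0.163171;  D = -0.113180+0.117537i
d^3_{0,-1}: k∈[0..2] ⇒ -0.000539 +0.051984 -0.557245 = -0.505799;  D = -0.115218+0.492502i
d^3_{1,-1}: k∈[0..2] ⇒ +0.005293 -0.226933 +0.912226 = +0.690586;  D = +0.208627+0.658319i
d^3_{2,-1}: k∈[0..1] ⇒ -0.031637 +0.508693 = +0.477056;  D = -0.356382-0.317135i
d^3_{3,-1}: single k=0 term ⇒ +0.109864;  D = +0.107876+0.020801i
Y_3^{m'}(θ=0.1952,φ=5.1369) and Σ D·Y over m':
  (-0.0033-0.0009i)·(-0.0029-0.0009i)  (-0.0300+0.0082i)·(-0.0249+0.0283i)  (-0.1132+0.1175i)·(+0.0984+0.2177i)  (-0.1152+0.4925i)·(+0.6633+0.0000i)  (+0.2086+0.6583i)·(-0.0984+0.2177i)  (-0.3564-0.3171i)·(-0.0249-0.0283i)  (+0.1079+0.0208i)·(+0.0029-0.0009i)
Y_3^-1(R⁻¹ n̂) = -0.276272+0.311152i

Re=-0.2763 Im=0.3112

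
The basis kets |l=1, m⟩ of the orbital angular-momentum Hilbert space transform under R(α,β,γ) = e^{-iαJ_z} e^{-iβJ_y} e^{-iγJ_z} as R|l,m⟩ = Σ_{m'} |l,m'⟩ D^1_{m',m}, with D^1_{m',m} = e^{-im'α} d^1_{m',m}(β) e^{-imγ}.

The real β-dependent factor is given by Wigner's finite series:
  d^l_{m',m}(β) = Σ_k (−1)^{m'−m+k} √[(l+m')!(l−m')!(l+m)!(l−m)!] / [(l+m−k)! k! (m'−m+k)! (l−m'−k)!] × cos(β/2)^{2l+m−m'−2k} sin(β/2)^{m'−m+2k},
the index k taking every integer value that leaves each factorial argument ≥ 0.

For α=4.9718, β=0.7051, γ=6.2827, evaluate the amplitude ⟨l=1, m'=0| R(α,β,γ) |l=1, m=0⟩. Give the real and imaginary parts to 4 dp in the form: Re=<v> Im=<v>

D^1_{0,0}(4.9718,0.7051,6.2827) = e^{-i·0·4.9718}·d^1_{0,0}(0.7051)·e^{-i·0·6.2827}. Compute d first:
With c≡cos(β/2)=0.938495 and s≡sin(β/2)=0.345292, N=[1·1·1·1]^{1/2}=1.000000
k∈{0,1} keeps every argument non-negative
  k=0: (−1)^0·1.0000/(1)·0.9385^2·0.3453^0 = +0.880773
  k=1: (−1)^1·1.0000/(1)·0.9385^0·0.3453^2 = -0.119227
d^1_{0,0}(0.7051) = +0.880773 -0.119227 = +0.761547
Phases: e^{-i·(0)·4.9718}=+1.000000+0.000000i, e^{-i·(0)·6.2827}=+1.000000+0.000000i ⇒ D=+0.761547+0.000000i

Re=0.7615 Im=0.0000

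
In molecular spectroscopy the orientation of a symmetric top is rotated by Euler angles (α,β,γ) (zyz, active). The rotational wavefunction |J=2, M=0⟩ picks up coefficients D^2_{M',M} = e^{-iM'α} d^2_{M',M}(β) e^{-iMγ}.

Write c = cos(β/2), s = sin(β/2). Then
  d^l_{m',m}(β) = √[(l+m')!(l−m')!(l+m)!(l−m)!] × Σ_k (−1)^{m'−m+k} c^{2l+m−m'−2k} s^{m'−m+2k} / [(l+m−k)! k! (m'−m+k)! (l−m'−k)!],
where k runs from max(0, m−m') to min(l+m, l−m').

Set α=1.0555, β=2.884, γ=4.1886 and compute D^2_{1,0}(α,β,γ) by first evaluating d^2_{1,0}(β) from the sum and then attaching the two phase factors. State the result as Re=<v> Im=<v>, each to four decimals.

Re=0.1487 Im=-0.2625

Split into d^2_{1,0}(β=2.884) × two z-phases.
With c≡cos(β/2)=0.128441 and s≡sin(β/2)=0.991717, N=[6·1·2·2]^{1/2}=4.898979
The bounds max(0,m−m')=0 and min(l+m,l−m')=1 give 2 terms
  k=0: (−1)^1·4.8990/(2)·0.1284^3·0.9917^1 = -0.005147
  k=1: (−1)^2·4.8990/(2)·0.1284^1·0.9917^3 = +0.306861
d^2_{1,0}(2.884) = -0.005147 +0.306861 = +0.301714
Phases: e^{-i·(1)·1.0555}=+0.492793-0.870147i, e^{-i·(0)·4.1886}=+1.000000+0.000000i ⇒ D=+0.148682-0.262535i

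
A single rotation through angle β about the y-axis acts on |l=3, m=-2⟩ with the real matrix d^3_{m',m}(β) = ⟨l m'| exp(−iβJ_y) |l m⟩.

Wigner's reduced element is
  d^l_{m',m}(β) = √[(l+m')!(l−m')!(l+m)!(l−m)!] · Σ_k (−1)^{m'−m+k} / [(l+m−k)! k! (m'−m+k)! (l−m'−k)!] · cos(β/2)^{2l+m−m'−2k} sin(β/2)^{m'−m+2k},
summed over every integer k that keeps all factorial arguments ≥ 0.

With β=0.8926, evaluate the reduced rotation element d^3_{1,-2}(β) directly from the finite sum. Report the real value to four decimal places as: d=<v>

d=-0.3306

d^3_{1,-2}(β=0.8926) via Wigner's sum:
Half-angle: c=0.902050, s=0.431631. N=√(24·2·1·120)=75.894664
Admissible k: 0..1 (factorial args all ≥0)
  k=0: (−1)^3·75.8947/(12)·0.9021^3·0.4316^3 = -0.373302
  k=1: (−1)^4·75.8947/(24)·0.9021^1·0.4316^5 = +0.042736
d^3_{1,-2}(0.8926) = -0.373302 +0.042736 = -0.330566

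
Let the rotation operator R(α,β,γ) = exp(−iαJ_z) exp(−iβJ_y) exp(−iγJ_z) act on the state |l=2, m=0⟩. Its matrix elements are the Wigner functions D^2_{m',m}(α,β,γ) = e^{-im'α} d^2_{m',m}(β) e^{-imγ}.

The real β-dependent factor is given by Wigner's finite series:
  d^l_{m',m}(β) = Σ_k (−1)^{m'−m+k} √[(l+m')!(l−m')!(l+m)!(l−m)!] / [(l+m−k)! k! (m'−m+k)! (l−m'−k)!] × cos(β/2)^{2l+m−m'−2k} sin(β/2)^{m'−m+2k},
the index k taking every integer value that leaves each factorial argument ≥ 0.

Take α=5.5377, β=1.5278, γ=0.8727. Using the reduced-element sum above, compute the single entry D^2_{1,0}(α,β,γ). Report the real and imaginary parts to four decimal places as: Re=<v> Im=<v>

D^2_{1,0}(5.5377,1.5278,0.8727) = e^{-i·1·5.5377}·d^2_{1,0}(1.5278)·e^{-i·0·0.8727}. Compute d first:
c=cos(1.5278/2)=0.722144, s=sin(1.5278/2)=0.691743; N=√[6·1·2·2]=4.898979
Admissible k: 0..1 (factorial args all ≥0)
  k=0: (−1)^1·4.8990/(2)·0.7221^3·0.6917^1 = -0.638104
  k=1: (−1)^2·4.8990/(2)·0.7221^1·0.6917^3 = +0.585509
d^2_{1,0}(1.5278) = -0.638104 +0.585509 = -0.052595
Attach z-rotation phases: D = e^{-i(1)(5.5377)}·(-0.052595)·e^{-i(0)(0.8727)} = -0.038644-0.035676i

Re=-0.0386 Im=-0.0357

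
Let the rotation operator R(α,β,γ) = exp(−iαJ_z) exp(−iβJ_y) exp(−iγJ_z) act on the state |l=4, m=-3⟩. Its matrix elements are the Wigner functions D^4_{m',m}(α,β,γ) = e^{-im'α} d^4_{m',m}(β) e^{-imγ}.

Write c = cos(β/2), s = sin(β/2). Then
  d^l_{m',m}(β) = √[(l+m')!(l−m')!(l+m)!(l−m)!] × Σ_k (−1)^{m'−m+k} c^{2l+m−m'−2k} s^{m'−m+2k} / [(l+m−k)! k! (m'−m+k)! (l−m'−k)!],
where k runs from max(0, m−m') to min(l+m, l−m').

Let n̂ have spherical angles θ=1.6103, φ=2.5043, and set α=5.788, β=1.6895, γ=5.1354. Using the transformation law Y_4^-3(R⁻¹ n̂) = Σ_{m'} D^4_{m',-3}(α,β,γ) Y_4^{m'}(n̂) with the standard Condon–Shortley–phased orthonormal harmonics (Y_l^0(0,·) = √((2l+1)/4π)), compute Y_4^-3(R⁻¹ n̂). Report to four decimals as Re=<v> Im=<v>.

Need the full column D^4_{m',-3} for m'=−4..4 at α=5.788, β=1.6895, γ=5.1354.
cos(β/2)=0.663918, sin(β/2)=0.747805
d^4_{-4,-3}: single k=1 term ⇒ +0.120264;  D = +0.078548+0.091070i
d^4_{-3,-3}: k∈[0..1] ⇒ +0.037750 -0.335245 = -0.297495;  D = -0.063912-0.290549i
d^4_{-2,-3}: k∈[0..1] ⇒ -0.159094 +0.605513 = +0.446419;  D = -0.122796+0.429198i
d^4_{-1,-3}: k∈[0..1] ⇒ +0.380132 -0.803769 = -0.423637;  D = +0.296076-0.302996i
d^4_{0,-3}: k∈[0..1] ⇒ -0.638267 +0.809748 = +0.171481;  D = -0.163733+0.050965i
d^4_{1,-3}: k∈[0..1] ⇒ +0.803769 -0.611829 = +0.191940;  D = -0.188361-0.036894i
d^4_{2,-3}: k∈[0..1] ⇒ -0.768195 +0.324861 = -0.443334;  D = +0.342312+0.281722i
d^4_{3,-3}: k∈[0..1] ⇒ +0.539583 -0.097793 = +0.441790;  D = -0.166738-0.409117i
d^4_{4,-3}: single k=0 term ⇒ -0.245572;  D = -0.026515+0.244136i
Y_4^{m'}(θ=1.6103,φ=2.5043) and Σ D·Y over m':
  (+0.0785+0.0911i)·(-0.3660+0.2463i)  (-0.0639-0.2905i)·(-0.0165+0.0465i)  (-0.1228+0.4292i)·(-0.0964-0.3160i)  (+0.2961-0.3030i)·(-0.0449-0.0332i)  (-0.1637+0.0510i)·(+0.3124+0.0000i)  (-0.1884-0.0369i)·(+0.0449-0.0332i)  (+0.3423+0.2817i)·(-0.0964+0.3160i)  (-0.1667-0.4091i)·(+0.0165+0.0465i)  (-0.0265+0.2441i)·(-0.3660-0.2463i)
Y_4^-3(R⁻¹ n̂) = -0.009253-0.006788i

Re=-0.0093 Im=-0.0068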